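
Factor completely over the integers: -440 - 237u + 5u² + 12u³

(3u + 8)(4u + 11)(u - 5)

Trying the rational-root candidates, u = 5 is a root, giving the factor (u - 5) and quotient 12u² + 65u + 88.
The remaining quadratic factors as (4u + 11)(3u + 8).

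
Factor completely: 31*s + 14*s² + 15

Need a pair with product 14·15 = 210 and sum 31: that's 10 and 21.
Split the middle term: 14*s² + 10*s + 21*s + 15 = 2*s*(7*s + 5) + 3*(7*s + 5).

(2*s + 3)*(7*s + 5)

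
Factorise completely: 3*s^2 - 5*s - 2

Need a pair with product 3·(-2) = -6 and sum -5: that's 1 and -6.
Split the middle term: 3*s^2 + s - 6*s - 2 = s*(3*s + 1) - 2*(3*s + 1).

(3*s + 1)*(s - 2)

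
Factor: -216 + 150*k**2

6*(5*k + 6)*(5*k - 6)

Every term has a factor of 6. Then 25*k**2 - 36 = (5*k)² − (6)².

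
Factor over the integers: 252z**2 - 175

7(6z + 5)(6z - 5)

Every term has a factor of 7. Then 36z**2 - 25 = (6z)² − (5)².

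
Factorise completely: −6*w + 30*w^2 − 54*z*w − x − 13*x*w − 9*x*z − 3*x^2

−(3*x + 9*z − 5*w + 1)*(x + 6*w)

Group: −x*(3*x + 9*z − 5*w + 1) − 6*w*(3*x + 9*z − 5*w + 1); both groups contain (3*x + 9*z − 5*w + 1).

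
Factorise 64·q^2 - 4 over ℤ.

Every term has a factor of 4. Then 16·q^2 - 1 = (4·q)² − (1)².

4·(4·q + 1)·(4·q - 1)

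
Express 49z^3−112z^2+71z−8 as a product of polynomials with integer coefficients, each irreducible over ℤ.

(7z−1)(7z−8)(z−1)

Testing divisors of the constant over divisors of the leading coefficient, z = 1 is a root, so (z−1) divides it; the quotient is 49z^2−63z+8.
The remaining quadratic factors as (7z−1)(7z−8).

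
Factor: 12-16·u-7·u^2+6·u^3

(2·u+3)·(3·u-2)·(u-2)

By the rational root theorem, u = 2 is a root, so (u-2) divides it; the quotient is 6·u^2+5·u-6.
The remaining quadratic factors as (3·u-2)(2·u+3).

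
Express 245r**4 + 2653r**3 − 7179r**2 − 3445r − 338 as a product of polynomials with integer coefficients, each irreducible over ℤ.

(5r − 13)(7r + 1)(7r + 2)(r + 13)

Among the possible rational roots, r = −13 is a root, so (r + 13) is a factor; dividing leaves 245r**3 − 532r**2 − 263r − 26.
Continuing, r = −2/7 is a root, so (7r + 2) is a factor; dividing leaves 35r**2 − 86r − 13.
The remaining quadratic factors as (5r − 13)(7r + 1).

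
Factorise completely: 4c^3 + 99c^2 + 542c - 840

(4c - 5)(c + 12)(c + 14)

Trying the rational-root candidates, c = -14 is a root, giving the factor (c + 14) and quotient 4c^2 + 43c - 60.
The remaining quadratic factors as (c + 12)(4c - 5).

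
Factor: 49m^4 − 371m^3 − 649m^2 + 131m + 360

(7m + 8)(7m − 5)(m + 1)(m − 9)

Trying the rational-root candidates, m = 5/7 is a root, so (7m − 5) divides it; the quotient is 7m^3 − 48m^2 − 127m − 72.
Next, m = −8/7 is a root, so (7m + 8) is a factor; dividing leaves m^2 − 8m − 9.
The remaining quadratic factors as (m + 1)(m − 9).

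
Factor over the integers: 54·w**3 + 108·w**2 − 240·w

6·w·(3·w + 10)·(3·w − 4)

Pull out the common factor 6·w, then factor the remaining trinomial.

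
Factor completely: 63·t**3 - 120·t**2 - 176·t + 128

(3·t + 4)·(3·t - 8)·(7·t - 4)

Testing divisors of the constant over divisors of the leading coefficient, t = 8/3 is a root, so (3·t - 8) is a factor; dividing leaves 21·t**2 + 16·t - 16.
The remaining quadratic factors as (7·t - 4)(3·t + 4).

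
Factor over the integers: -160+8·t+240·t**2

8·(5·t-4)·(6·t+5)

Pull out the common factor 8, then factor the remaining trinomial.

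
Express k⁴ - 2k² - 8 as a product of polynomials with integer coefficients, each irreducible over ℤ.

Substitute u = k² to get a quadratic in u, then factor.
k² + 2 is irreducible over ℤ (always positive, so no real roots).
k² - 4 is a difference of squares.

(k + 2)(k - 2)(k² + 2)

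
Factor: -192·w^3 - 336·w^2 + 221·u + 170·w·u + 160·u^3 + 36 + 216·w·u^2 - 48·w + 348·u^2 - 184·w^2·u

-(4·w - 4·u - 1)·(8·w + 5·u + 4)·(6·w + 8·u + 9)

Group: 8·w·(-24·w^2 - 8·w·u - 30·w + 32·u^2 + 44·u + 9) + (5·u + 4)·(-24·w^2 - 8·w·u - 30·w + 32·u^2 + 44·u + 9); both groups contain (-24·w^2 - 8·w·u - 30·w + 32·u^2 + 44·u + 9), so (8·w + 5·u + 4) is a factor with cofactor -24·w^2 - 8·w·u - 30·w + 32·u^2 + 44·u + 9.
The cofactor groups again: -24·w^2 - 8·w·u - 30·w + 32·u^2 + 44·u + 9 = -4·w·(6·w + 8·u + 9) + (4·u + 1)·(6·w + 8·u + 9); both groups contain (6·w + 8·u + 9), giving -(4·w - 4·u - 1)·(6·w + 8·u + 9).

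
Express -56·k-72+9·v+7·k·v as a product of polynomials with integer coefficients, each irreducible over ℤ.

Group as (7·k·v-56·k) + (9·v-72) = 7·k·(v-8) + 9·(v-8).
Both groups share the factor (v-8).

(7·k+9)·(v-8)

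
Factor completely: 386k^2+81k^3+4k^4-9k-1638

By the rational root theorem, k = 7/4 is a root, so (4k-7) is a factor; dividing leaves k^3+22k^2+135k+234.
Next, k = -6 is a root, so (k+6) divides it; the quotient is k^2+16k+39.
The remaining quadratic factors as (k+13)(k+3).

(4k-7)(k+13)(k+3)(k+6)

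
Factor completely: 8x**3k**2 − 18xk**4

2k**2x(2x − 3k)(2x + 3k)

Pull out the common factor 2xk**2; 4x**2 − 9k**2 is a difference of squares.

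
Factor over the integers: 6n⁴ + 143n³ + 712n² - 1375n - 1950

(6n - 13)(n + 1)(n + 10)(n + 15)

By the rational root theorem, n = -10 is a root, giving the factor (n + 10) and quotient 6n³ + 83n² - 118n - 195.
Next, n = -15 is a root, so (n + 15) divides it; the quotient is 6n² - 7n - 13.
The remaining quadratic factors as (n + 1)(6n - 13).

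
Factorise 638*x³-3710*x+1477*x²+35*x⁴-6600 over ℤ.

(5*x-11)*(7*x+10)*(x+15)*(x+4)

By the rational root theorem, x = -10/7 is a root, so (7*x+10) is a factor; dividing leaves 5*x³+84*x²+91*x-660.
Next, x = -15 is a root, so (x+15) is a factor; dividing leaves 5*x²+9*x-44.
The remaining quadratic factors as (x+4)(5*x-11).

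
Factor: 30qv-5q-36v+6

(5q-6)(6v-1)

Group as (30qv-5q) + (-36v+6) = 5q(6v-1) - 6(6v-1).
Both groups share the factor (6v-1).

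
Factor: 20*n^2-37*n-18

Need a pair with product 20·(-18) = -360 and sum -37: that's -45 and 8.
Split the middle term: 20*n^2-45*n + 8*n-18 = 5*n*(4*n-9) + 2*(4*n-9).

(4*n-9)*(5*n+2)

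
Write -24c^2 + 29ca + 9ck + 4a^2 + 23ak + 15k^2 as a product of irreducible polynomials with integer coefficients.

Group: -3c(8c + a + 5k) + (4a + 3k)(8c + a + 5k); both groups contain (8c + a + 5k).

-(3c - 4a - 3k)(8c + a + 5k)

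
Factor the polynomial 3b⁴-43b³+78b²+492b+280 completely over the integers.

(3b+2)(b+2)(b-10)(b-7)

Among the possible rational roots, b = -2/3 is a root, so (3b+2) is a factor; dividing leaves b³-15b²+36b+140.
Continuing, b = 10 is a root, giving the factor (b-10) and quotient b²-5b-14.
The remaining quadratic factors as (b+2)(b-7).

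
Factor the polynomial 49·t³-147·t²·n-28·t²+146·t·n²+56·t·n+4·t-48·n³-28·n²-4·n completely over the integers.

(7·t-6·n-2)·(7·t-8·n-2)·(t-n)

Group: 7·t·(7·t²-15·t·n-2·t+8·n²+2·n) + (-6·n-2)·(7·t²-15·t·n-2·t+8·n²+2·n); both groups contain (7·t²-15·t·n-2·t+8·n²+2·n), so (7·t-6·n-2) is a factor with cofactor 7·t²-15·t·n-2·t+8·n²+2·n.
The cofactor groups again: 7·t²-15·t·n-2·t+8·n²+2·n = 7·t·(t-n) + (-8·n-2)·(t-n); both groups contain (t-n), giving (7·t-8·n-2)·(t-n).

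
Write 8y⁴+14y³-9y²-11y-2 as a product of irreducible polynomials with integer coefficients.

Among the possible rational roots, y = -1/2 is a root, so (2y+1) is a factor; dividing leaves 4y³+5y²-7y-2.
Then y = 1 is a root, so (y-1) is a factor; dividing leaves 4y²+9y+2.
The remaining quadratic factors as (y+2)(4y+1).

(2y+1)(4y+1)(y+2)(y-1)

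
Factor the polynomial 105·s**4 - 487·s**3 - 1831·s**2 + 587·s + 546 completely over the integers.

(3·s - 2)·(5·s + 13)·(7·s + 3)·(s - 7)

Trying the rational-root candidates, s = 2/3 is a root, giving the factor (3·s - 2) and quotient 35·s**3 - 139·s**2 - 703·s - 273.
Continuing, s = -13/5 is a root, so (5·s + 13) divides it; the quotient is 7·s**2 - 46·s - 21.
The remaining quadratic factors as (s - 7)(7·s + 3).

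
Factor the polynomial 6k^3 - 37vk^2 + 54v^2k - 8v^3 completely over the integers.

-(v - 6k)(2v - k)(4v - k)

Group: 2v(-4v^2 + 25vk - 6k^2) - k(-4v^2 + 25vk - 6k^2); both groups contain (-4v^2 + 25vk - 6k^2), so (2v - k) is a factor with cofactor -4v^2 + 25vk - 6k^2.
The cofactor groups again: -4v^2 + 25vk - 6k^2 = -v(4v - k) + 6k(4v - k); both groups contain (4v - k), giving -(v - 6k)(4v - k).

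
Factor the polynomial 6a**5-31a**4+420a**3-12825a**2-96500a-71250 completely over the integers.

(6a+5)(a+5)(a-15)(a**2+4a+190)

Testing divisors of the constant over divisors of the leading coefficient, a = 15 is a root, so (a-15) divides it; the quotient is 6a**4+59a**3+1305a**2+6750a+4750.
Continuing, a = -5 is a root, so (a+5) divides it; the quotient is 6a**3+29a**2+1160a+950.
Next, a = -5/6 is a root, giving the factor (6a+5) and quotient a**2+4a+190.
The quadratic a**2+4a+190 has discriminant -744 < 0 and is irreducible over ℤ.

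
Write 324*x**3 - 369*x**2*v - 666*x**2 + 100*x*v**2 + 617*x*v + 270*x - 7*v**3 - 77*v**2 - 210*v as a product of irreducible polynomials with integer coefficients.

(9*x - 7*v)*(4*x - v - 6)*(9*x - v - 5)

Group: 9*x*(36*x**2 - 37*x*v - 54*x + 7*v**2 + 42*v) + (-v - 5)*(36*x**2 - 37*x*v - 54*x + 7*v**2 + 42*v); both groups contain (36*x**2 - 37*x*v - 54*x + 7*v**2 + 42*v), so (9*x - v - 5) is a factor with cofactor 36*x**2 - 37*x*v - 54*x + 7*v**2 + 42*v.
The cofactor groups again: 36*x**2 - 37*x*v - 54*x + 7*v**2 + 42*v = 4*x*(9*x - 7*v) + (-v - 6)*(9*x - 7*v); both groups contain (9*x - 7*v), giving (4*x - v - 6)*(9*x - 7*v).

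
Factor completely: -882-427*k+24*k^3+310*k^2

(4*k-9)*(6*k+7)*(k+14)

Testing divisors of the constant over divisors of the leading coefficient, k = -7/6 is a root, so (6*k+7) is a factor; dividing leaves 4*k^2+47*k-126.
The remaining quadratic factors as (4*k-9)(k+14).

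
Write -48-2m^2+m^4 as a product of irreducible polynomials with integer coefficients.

(m^2+6)(m^2-8)

Substitute u = m^2 to get a quadratic in u, then factor.
m^2+6 is irreducible over ℤ (always positive, so no real roots).
m^2-8 is irreducible over ℤ (8 is not a perfect square).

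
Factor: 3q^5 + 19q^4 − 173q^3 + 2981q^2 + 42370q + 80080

By the rational root theorem, q = −8 is a root, so (q + 8) divides it; the quotient is 3q^4 − 5q^3 − 133q^2 + 4045q + 10010.
Next, q = −11 is a root, so (q + 11) divides it; the quotient is 3q^3 − 38q^2 + 285q + 910.
Continuing, q = −7/3 is a root, so (3q + 7) divides it; the quotient is q^2 − 15q + 130.
The quadratic q^2 − 15q + 130 has discriminant −295 < 0 and is irreducible over ℤ.

(3q + 7)(q + 11)(q + 8)(q^2 − 15q + 130)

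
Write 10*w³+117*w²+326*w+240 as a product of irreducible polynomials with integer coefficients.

Testing divisors of the constant over divisors of the leading coefficient, w = −6/5 is a root, so (5*w+6) divides it; the quotient is 2*w²+21*w+40.
The remaining quadratic factors as (w+8)(2*w+5).

(2*w+5)*(5*w+6)*(w+8)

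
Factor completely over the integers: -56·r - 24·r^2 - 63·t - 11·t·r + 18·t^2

Group: 2·t·(9·t + 8·r) + (-3·r - 7)·(9·t + 8·r); both groups contain (9·t + 8·r).

(2·t - 3·r - 7)·(9·t + 8·r)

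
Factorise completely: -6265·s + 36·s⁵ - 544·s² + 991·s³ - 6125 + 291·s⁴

Among the possible rational roots, s = -5/3 is a root, giving the factor (3·s + 5) and quotient 12·s⁴ + 77·s³ + 202·s² - 518·s - 1225.
Then s = 7/3 is a root, giving the factor (3·s - 7) and quotient 4·s³ + 35·s² + 149·s + 175.
Next, s = -7/4 is a root, so (4·s + 7) is a factor; dividing leaves s² + 7·s + 25.
The quadratic s² + 7·s + 25 has discriminant -51 < 0 and is irreducible over ℤ.

(3·s + 5)·(3·s - 7)·(4·s + 7)·(s² + 7·s + 25)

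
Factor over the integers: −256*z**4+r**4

(r+4*z)*(r−4*z)*(r**2+16*z**2)

(r)⁴ − (4*z)⁴ = ((r)² − (4*z)²)((r)² + (4*z)²); the first factor splits again, the second (r**2+16*z**2) is irreducible.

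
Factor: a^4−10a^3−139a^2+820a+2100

(a+10)(a+2)(a−15)(a−7)

Trying the rational-root candidates, a = 15 is a root, so (a−15) is a factor; dividing leaves a^3+5a^2−64a−140.
Then a = 7 is a root, so (a−7) divides it; the quotient is a^2+12a+20.
The remaining quadratic factors as (a+10)(a+2).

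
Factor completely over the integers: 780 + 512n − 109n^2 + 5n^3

Testing divisors of the constant over divisors of the leading coefficient, n = 13 is a root, so (n − 13) divides it; the quotient is 5n^2 − 44n − 60.
The remaining quadratic factors as (5n + 6)(n − 10).

(5n + 6)(n − 10)(n − 13)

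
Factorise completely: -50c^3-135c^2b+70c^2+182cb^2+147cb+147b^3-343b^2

-(5c-7b)(5c+3b-7)(2c+7b)

Group: 5c(-10c^2-41cb+14c-21b^2+49b) - 7b(-10c^2-41cb+14c-21b^2+49b); both groups contain (-10c^2-41cb+14c-21b^2+49b), so (5c-7b) is a factor with cofactor -10c^2-41cb+14c-21b^2+49b.
The cofactor groups again: -10c^2-41cb+14c-21b^2+49b = -2c(5c+3b-7) - 7b(5c+3b-7); both groups contain (5c+3b-7), giving -(2c+7b)(5c+3b-7).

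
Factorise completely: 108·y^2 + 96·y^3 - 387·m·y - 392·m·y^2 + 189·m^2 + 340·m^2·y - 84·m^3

Group: 4·m·(-21·m^2 + 43·m·y - 12·y^2) + (-8·y - 9)·(-21·m^2 + 43·m·y - 12·y^2); both groups contain (-21·m^2 + 43·m·y - 12·y^2), so (4·m - 8·y - 9) is a factor with cofactor -21·m^2 + 43·m·y - 12·y^2.
The cofactor groups again: -21·m^2 + 43·m·y - 12·y^2 = -7·m·(3·m - y) + 12·y·(3·m - y); both groups contain (3·m - y), giving -(7·m - 12·y)·(3·m - y).

-(3·m - y)·(4·m - 8·y - 9)·(7·m - 12·y)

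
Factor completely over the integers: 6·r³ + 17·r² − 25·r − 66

(6·r + 11)·(r + 3)·(r − 2)

By the rational root theorem, r = −11/6 is a root, giving the factor (6·r + 11) and quotient r² + r − 6.
The remaining quadratic factors as (r + 3)(r − 2).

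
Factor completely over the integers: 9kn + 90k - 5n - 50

Group as (9kn + 90k) + (-5n - 50) = 9k(n + 10) - 5(n + 10).
Both groups share the factor (n + 10).

(9k - 5)(n + 10)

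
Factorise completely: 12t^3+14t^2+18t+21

Group as (12t^3+18t) + (14t^2+21) = 6t(2t^2+3) + 7(2t^2+3).
Both groups share the factor (2t^2+3).

(6t+7)(2t^2+3)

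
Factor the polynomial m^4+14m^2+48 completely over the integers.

Substitute u = m^2 to get a quadratic in u, then factor.
m^2+6 is irreducible over ℤ (always positive, so no real roots).
m^2+8 is irreducible over ℤ (always positive, so no real roots).

(m^2+6)(m^2+8)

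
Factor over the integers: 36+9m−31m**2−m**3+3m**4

Among the possible rational roots, m = 4/3 is a root, so (3m−4) divides it; the quotient is m**3+m**2−9m−9.
Continuing, m = −1 is a root, so (m+1) divides it; the quotient is m**2−9.
The remaining quadratic factors as (m+3)(m−3).

(3m−4)(m+1)(m+3)(m−3)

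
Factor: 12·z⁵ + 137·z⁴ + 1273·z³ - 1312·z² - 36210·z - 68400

By the rational root theorem, z = -15/4 is a root, so (4·z + 15) divides it; the quotient is 3·z⁴ + 23·z³ + 232·z² - 1198·z - 4560.
Then z = -8/3 is a root, so (3·z + 8) is a factor; dividing leaves z³ + 5·z² + 64·z - 570.
Next, z = 5 is a root, so (z - 5) divides it; the quotient is z² + 10·z + 114.
The quadratic z² + 10·z + 114 has discriminant -356 < 0 and is irreducible over ℤ.

(3·z + 8)·(4·z + 15)·(z - 5)·(z² + 10·z + 114)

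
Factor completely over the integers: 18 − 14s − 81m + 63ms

Group as (63ms − 81m) + (−14s + 18) = 9m(7s − 9) − 2(7s − 9).
Both groups share the factor (7s − 9).

(7s − 9)(9m − 2)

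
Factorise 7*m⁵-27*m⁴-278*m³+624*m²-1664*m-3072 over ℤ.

By the rational root theorem, m = 8 is a root, giving the factor (m-8) and quotient 7*m⁴+29*m³-46*m²+256*m+384.
Continuing, m = -8/7 is a root, so (7*m+8) is a factor; dividing leaves m³+3*m²-10*m+48.
Next, m = -6 is a root, giving the factor (m+6) and quotient m²-3*m+8.
The quadratic m²-3*m+8 has discriminant -23 < 0 and is irreducible over ℤ.

(7*m+8)*(m+6)*(m-8)*(m²-3*m+8)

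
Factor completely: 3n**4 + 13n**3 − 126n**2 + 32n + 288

Among the possible rational roots, n = −9 is a root, giving the factor (n + 9) and quotient 3n**3 − 14n**2 + 32.
Continuing, n = 4 is a root, so (n − 4) is a factor; dividing leaves 3n**2 − 2n − 8.
The remaining quadratic factors as (n − 2)(3n + 4).

(3n + 4)(n + 9)(n − 2)(n − 4)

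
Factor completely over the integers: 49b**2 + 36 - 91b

Need a pair with product 49·36 = 1764 and sum -91: that's -28 and -63.
Split the middle term: 49b**2 - 28b - 63b + 36 = 7b(7b - 4) - 9(7b - 4).

(7b - 4)(7b - 9)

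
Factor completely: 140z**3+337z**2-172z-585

Among the possible rational roots, z = -13/7 is a root, giving the factor (7z+13) and quotient 20z**2+11z-45.
The remaining quadratic factors as (4z-5)(5z+9).

(4z-5)(5z+9)(7z+13)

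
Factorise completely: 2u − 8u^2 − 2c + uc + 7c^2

−(u − c)(8u + 7c − 2)

Group: −u(8u + 7c − 2) + c(8u + 7c − 2); both groups contain (8u + 7c − 2).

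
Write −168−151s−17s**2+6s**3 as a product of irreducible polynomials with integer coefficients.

Among the possible rational roots, s = 7 is a root, so (s−7) is a factor; dividing leaves 6s**2+25s+24.
The remaining quadratic factors as (3s+8)(2s+3).

(2s+3)(3s+8)(s−7)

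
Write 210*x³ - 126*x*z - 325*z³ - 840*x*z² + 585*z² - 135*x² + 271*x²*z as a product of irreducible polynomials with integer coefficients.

Group: 5*x*(42*x² - 55*x*z - 27*x - 25*z² + 45*z) + 13*z*(42*x² - 55*x*z - 27*x - 25*z² + 45*z); both groups contain (42*x² - 55*x*z - 27*x - 25*z² + 45*z), so (5*x + 13*z) is a factor with cofactor 42*x² - 55*x*z - 27*x - 25*z² + 45*z.
The cofactor groups again: 42*x² - 55*x*z - 27*x - 25*z² + 45*z = 14*x*(3*x - 5*z) + (5*z - 9)*(3*x - 5*z); both groups contain (3*x - 5*z), giving (14*x + 5*z - 9)*(3*x - 5*z).

(14*x + 5*z - 9)*(3*x - 5*z)*(5*x + 13*z)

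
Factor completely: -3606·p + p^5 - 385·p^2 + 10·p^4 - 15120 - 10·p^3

(p + 6)·(p + 9)·(p - 8)·(p^2 + 3·p + 35)

Trying the rational-root candidates, p = -6 is a root, giving the factor (p + 6) and quotient p^4 + 4·p^3 - 34·p^2 - 181·p - 2520.
Continuing, p = 8 is a root, so (p - 8) is a factor; dividing leaves p^3 + 12·p^2 + 62·p + 315.
Next, p = -9 is a root, so (p + 9) divides it; the quotient is p^2 + 3·p + 35.
The quadratic p^2 + 3·p + 35 has discriminant -131 < 0 and is irreducible over ℤ.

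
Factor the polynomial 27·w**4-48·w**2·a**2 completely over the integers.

Pull out the common factor 3·w**2; 9·w**2-16·a**2 is a difference of squares.

3·w**2·(3·w-4·a)·(3·w+4·a)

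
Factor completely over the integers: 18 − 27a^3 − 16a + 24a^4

(8a − 9)(3a^3 − 2)

Group as (24a^4 − 16a) + (−27a^3 + 18) = 8a(3a^3 − 2) − 9(3a^3 − 2).
Both groups share the factor (3a^3 − 2).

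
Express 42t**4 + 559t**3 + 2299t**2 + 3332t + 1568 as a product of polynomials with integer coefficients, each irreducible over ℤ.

Testing divisors of the constant over divisors of the leading coefficient, t = -4 is a root, so (t + 4) is a factor; dividing leaves 42t**3 + 391t**2 + 735t + 392.
Continuing, t = -7 is a root, so (t + 7) is a factor; dividing leaves 42t**2 + 97t + 56.
The remaining quadratic factors as (7t + 8)(6t + 7).

(6t + 7)(7t + 8)(t + 4)(t + 7)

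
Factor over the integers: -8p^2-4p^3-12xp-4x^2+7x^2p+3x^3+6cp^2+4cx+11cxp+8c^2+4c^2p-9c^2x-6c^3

Group: 2c(-3c^2-6cx-cp+4c-3x^2-xp+4x+2p^2+4p) + (-x-2p)(-3c^2-6cx-cp+4c-3x^2-xp+4x+2p^2+4p); both groups contain (-3c^2-6cx-cp+4c-3x^2-xp+4x+2p^2+4p), so (2c-x-2p) is a factor with cofactor -3c^2-6cx-cp+4c-3x^2-xp+4x+2p^2+4p.
The cofactor groups again: -3c^2-6cx-cp+4c-3x^2-xp+4x+2p^2+4p = -3c(c+x+p) + (-3x+2p+4)(c+x+p); both groups contain (c+x+p), giving -(3c+3x-2p-4)(c+x+p).

-(2c-x-2p)(3c+3x-2p-4)(c+x+p)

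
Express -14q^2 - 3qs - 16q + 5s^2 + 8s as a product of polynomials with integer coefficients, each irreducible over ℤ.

-(2q - s)(7q + 5s + 8)

Group: -7q(2q - s) + (-5s - 8)(2q - s); both groups contain (2q - s).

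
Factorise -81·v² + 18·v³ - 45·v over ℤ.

9·v·(2·v + 1)·(v - 5)

Pull out the common factor 9·v, then factor the remaining trinomial.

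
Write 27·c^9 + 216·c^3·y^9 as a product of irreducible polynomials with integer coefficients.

Pull out the common factor 27·c^3, leaving c^6 + 8·y^9.
Recognize a sum of cubes with the parts c^2 and 2·y^3.

27·c^3·(c^2 + 2·y^3)·(c^4 − 2·c^2·y^3 + 4·y^6)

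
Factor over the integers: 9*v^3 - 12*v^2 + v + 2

Among the possible rational roots, v = 1 is a root, giving the factor (v - 1) and quotient 9*v^2 - 3*v - 2.
The remaining quadratic factors as (3*v + 1)(3*v - 2).

(3*v + 1)*(3*v - 2)*(v - 1)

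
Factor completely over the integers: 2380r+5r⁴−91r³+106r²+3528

(5r+14)(r+2)(r−14)(r−9)

By the rational root theorem, r = −2 is a root, so (r+2) divides it; the quotient is 5r³−101r²+308r+1764.
Then r = 9 is a root, giving the factor (r−9) and quotient 5r²−56r−196.
The remaining quadratic factors as (5r+14)(r−14).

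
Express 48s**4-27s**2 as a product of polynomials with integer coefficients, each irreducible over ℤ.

3s**2(4s+3)(4s-3)

Every term has a factor of 3s**2. Then 16s**2-9 = (4s)² − (3)².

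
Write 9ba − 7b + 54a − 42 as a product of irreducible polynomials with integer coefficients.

Group as (9ba − 7b) + (54a − 42) = b(9a − 7) + 6(9a − 7).
Both groups share the factor (9a − 7).

(9a − 7)(b + 6)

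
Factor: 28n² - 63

Pull out the common factor 7; 4n² - 9 is a difference of squares.

7(2n + 3)(2n - 3)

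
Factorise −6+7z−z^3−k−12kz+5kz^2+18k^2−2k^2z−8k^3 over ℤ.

Group: 2k(−4k^2−3kz+11k+z^2+z−6) + (−z+1)(−4k^2−3kz+11k+z^2+z−6); both groups contain (−4k^2−3kz+11k+z^2+z−6), so (2k−z+1) is a factor with cofactor −4k^2−3kz+11k+z^2+z−6.
The cofactor groups again: −4k^2−3kz+11k+z^2+z−6 = −k(4k−z−3) + (−z+2)(4k−z−3); both groups contain (4k−z−3), giving −(k+z−2)(4k−z−3).

−(2k−z+1)(4k−z−3)(k+z−2)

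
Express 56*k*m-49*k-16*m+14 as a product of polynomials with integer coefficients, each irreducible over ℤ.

Group as (56*k*m-49*k) + (-16*m+14) = 7*k*(8*m-7) - 2*(8*m-7).
Both groups share the factor (8*m-7).

(7*k-2)*(8*m-7)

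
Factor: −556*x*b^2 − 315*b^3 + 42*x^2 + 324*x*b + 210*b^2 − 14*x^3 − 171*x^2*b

Group: 2*x*(−7*x^2 − 54*x*b − 35*b^2) + (9*b − 6)*(−7*x^2 − 54*x*b − 35*b^2); both groups contain (−7*x^2 − 54*x*b − 35*b^2), so (2*x + 9*b − 6) is a factor with cofactor −7*x^2 − 54*x*b − 35*b^2.
The cofactor groups again: −7*x^2 − 54*x*b − 35*b^2 = −x*(7*x + 5*b) − 7*b*(7*x + 5*b); both groups contain (7*x + 5*b), giving −(x + 7*b)*(7*x + 5*b).

−(7*x + 5*b)*(x + 7*b)*(2*x + 9*b − 6)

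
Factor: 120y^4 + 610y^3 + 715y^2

5y^2(4y + 13)(6y + 11)

Pull out the common factor 5y^2, then factor the remaining trinomial.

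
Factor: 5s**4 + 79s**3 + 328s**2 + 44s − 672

(5s − 6)(s + 2)(s + 7)(s + 8)

Testing divisors of the constant over divisors of the leading coefficient, s = −8 is a root, giving the factor (s + 8) and quotient 5s**3 + 39s**2 + 16s − 84.
Then s = 6/5 is a root, giving the factor (5s − 6) and quotient s**2 + 9s + 14.
The remaining quadratic factors as (s + 2)(s + 7).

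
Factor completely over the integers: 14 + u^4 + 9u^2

(u^2 + 2)(u^2 + 7)

Substitute w = u^2 to get a quadratic in w, then factor.
u^2 + 2 is irreducible over ℤ (always positive, so no real roots).
u^2 + 7 is irreducible over ℤ (always positive, so no real roots).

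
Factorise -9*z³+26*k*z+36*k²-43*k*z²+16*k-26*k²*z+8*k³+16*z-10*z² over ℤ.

(2*k-9*z+8)*(4*k+z+2)*(k+z)

Group: 2*k*(4*k²+5*k*z+2*k+z²+2*z) + (-9*z+8)*(4*k²+5*k*z+2*k+z²+2*z); both groups contain (4*k²+5*k*z+2*k+z²+2*z), so (2*k-9*z+8) is a factor with cofactor 4*k²+5*k*z+2*k+z²+2*z.
The cofactor groups again: 4*k²+5*k*z+2*k+z²+2*z = k*(4*k+z+2) + z*(4*k+z+2); both groups contain (4*k+z+2), giving (k+z)*(4*k+z+2).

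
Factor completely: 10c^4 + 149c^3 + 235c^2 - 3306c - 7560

(2c - 9)(5c + 12)(c + 10)(c + 7)

Testing divisors of the constant over divisors of the leading coefficient, c = -12/5 is a root, so (5c + 12) is a factor; dividing leaves 2c^3 + 25c^2 - 13c - 630.
Then c = 9/2 is a root, giving the factor (2c - 9) and quotient c^2 + 17c + 70.
The remaining quadratic factors as (c + 7)(c + 10).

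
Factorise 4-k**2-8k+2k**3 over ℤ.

Among the possible rational roots, k = -2 is a root, giving the factor (k+2) and quotient 2k**2-5k+2.
The remaining quadratic factors as (2k-1)(k-2).

(2k-1)(k+2)(k-2)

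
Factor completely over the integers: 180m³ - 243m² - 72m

Pull out the common factor 9m, then factor the remaining trinomial.

9m(4m + 1)(5m - 8)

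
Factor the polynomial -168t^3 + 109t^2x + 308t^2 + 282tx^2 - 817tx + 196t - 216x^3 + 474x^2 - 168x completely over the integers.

-(3t + 4x - 7)(7t - 6x)(8t - 9x + 4)

Group: 8t(-21t^2 - 10tx + 49t + 24x^2 - 42x) + (-9x + 4)(-21t^2 - 10tx + 49t + 24x^2 - 42x); both groups contain (-21t^2 - 10tx + 49t + 24x^2 - 42x), so (8t - 9x + 4) is a factor with cofactor -21t^2 - 10tx + 49t + 24x^2 - 42x.
The cofactor groups again: -21t^2 - 10tx + 49t + 24x^2 - 42x = -3t(7t - 6x) + (-4x + 7)(7t - 6x); both groups contain (7t - 6x), giving -(3t + 4x - 7)(7t - 6x).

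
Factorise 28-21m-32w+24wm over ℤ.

(3m-4)(8w-7)

Group as (24wm-32w) + (-21m+28) = 8w(3m-4) - 7(3m-4).
Both groups share the factor (3m-4).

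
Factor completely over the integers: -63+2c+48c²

Need a pair with product 48·(-63) = -3024 and sum 2: that's 56 and -54.
Split the middle term: 48c²+56c - 54c-63 = 8c(6c+7) - 9(6c+7).

(6c+7)(8c-9)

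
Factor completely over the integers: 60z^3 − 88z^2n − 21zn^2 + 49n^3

(6z − 7n)(z − n)(10z + 7n)

Group: z(60z^2 − 28zn − 49n^2) − n(60z^2 − 28zn − 49n^2); both groups contain (60z^2 − 28zn − 49n^2), so (z − n) is a factor with cofactor 60z^2 − 28zn − 49n^2.
The cofactor groups again: 60z^2 − 28zn − 49n^2 = 6z(10z + 7n) − 7n(10z + 7n); both groups contain (10z + 7n), giving (6z − 7n)(10z + 7n).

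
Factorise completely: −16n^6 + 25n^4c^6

Factor out n^4 first: what remains is −16n^2 + 25c^6.
Recognize a difference of squares with the parts 5c^3 and 4n.

−n^4(4n − 5c^3)(4n + 5c^3)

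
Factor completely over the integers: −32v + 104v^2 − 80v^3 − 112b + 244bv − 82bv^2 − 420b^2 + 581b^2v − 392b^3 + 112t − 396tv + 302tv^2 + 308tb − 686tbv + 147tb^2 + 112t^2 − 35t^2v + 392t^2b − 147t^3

−(7t − 7b − 2v)(3t − 8b + 5v − 4)(7t + 7b − 8v + 4)

Group: 7t(−21t^2 + 77tb − 29tv + 28t − 56b^2 + 19bv − 28b + 10v^2 − 8v) + (7b − 8v + 4)(−21t^2 + 77tb − 29tv + 28t − 56b^2 + 19bv − 28b + 10v^2 − 8v); both groups contain (−21t^2 + 77tb − 29tv + 28t − 56b^2 + 19bv − 28b + 10v^2 − 8v), so (7t + 7b − 8v + 4) is a factor with cofactor −21t^2 + 77tb − 29tv + 28t − 56b^2 + 19bv − 28b + 10v^2 − 8v.
The cofactor groups again: −21t^2 + 77tb − 29tv + 28t − 56b^2 + 19bv − 28b + 10v^2 − 8v = −3t(7t − 7b − 2v) + (8b − 5v + 4)(7t − 7b − 2v); both groups contain (7t − 7b − 2v), giving −(3t − 8b + 5v − 4)(7t − 7b − 2v).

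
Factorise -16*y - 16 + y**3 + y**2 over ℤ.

(y + 1)*(y + 4)*(y - 4)

By the rational root theorem, y = 4 is a root, so (y - 4) is a factor; dividing leaves y**2 + 5*y + 4.
The remaining quadratic factors as (y + 4)(y + 1).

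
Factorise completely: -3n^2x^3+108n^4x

Every term has a factor of 3n^2x. Then 36n^2-x^2 = (6n)² − (x)².

3n^2x(6n+x)(6n-x)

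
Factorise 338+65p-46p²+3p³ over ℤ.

Trying the rational-root candidates, p = 13/3 is a root, giving the factor (3p-13) and quotient p²-11p-26.
The remaining quadratic factors as (p+2)(p-13).

(3p-13)(p+2)(p-13)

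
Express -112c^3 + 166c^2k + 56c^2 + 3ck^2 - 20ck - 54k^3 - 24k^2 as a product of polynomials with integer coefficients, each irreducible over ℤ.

-(2c + k)(7c - 6k)(8c - 9k - 4)

Group: 2c(-56c^2 + 111ck + 28c - 54k^2 - 24k) + k(-56c^2 + 111ck + 28c - 54k^2 - 24k); both groups contain (-56c^2 + 111ck + 28c - 54k^2 - 24k), so (2c + k) is a factor with cofactor -56c^2 + 111ck + 28c - 54k^2 - 24k.
The cofactor groups again: -56c^2 + 111ck + 28c - 54k^2 - 24k = -8c(7c - 6k) + (9k + 4)(7c - 6k); both groups contain (7c - 6k), giving -(8c - 9k - 4)(7c - 6k).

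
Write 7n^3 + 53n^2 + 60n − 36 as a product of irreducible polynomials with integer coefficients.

(7n − 3)(n + 2)(n + 6)

Trying the rational-root candidates, n = −2 is a root, so (n + 2) is a factor; dividing leaves 7n^2 + 39n − 18.
The remaining quadratic factors as (n + 6)(7n − 3).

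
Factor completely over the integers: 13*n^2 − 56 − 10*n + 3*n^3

(3*n + 7)*(n + 4)*(n − 2)

Testing divisors of the constant over divisors of the leading coefficient, n = 2 is a root, giving the factor (n − 2) and quotient 3*n^2 + 19*n + 28.
The remaining quadratic factors as (3*n + 7)(n + 4).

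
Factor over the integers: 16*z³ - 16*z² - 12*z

4*z*(2*z + 1)*(2*z - 3)

Pull out the common factor 4*z, then factor the remaining trinomial.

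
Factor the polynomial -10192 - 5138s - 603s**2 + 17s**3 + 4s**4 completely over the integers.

By the rational root theorem, s = 14 is a root, giving the factor (s - 14) and quotient 4s**3 + 73s**2 + 419s + 728.
Continuing, s = -8 is a root, so (s + 8) divides it; the quotient is 4s**2 + 41s + 91.
The remaining quadratic factors as (4s + 13)(s + 7).

(4s + 13)(s + 7)(s + 8)(s - 14)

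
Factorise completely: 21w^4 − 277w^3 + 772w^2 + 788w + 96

Testing divisors of the constant over divisors of the leading coefficient, w = −2/3 is a root, so (3w + 2) is a factor; dividing leaves 7w^3 − 97w^2 + 322w + 48.
Then w = 6 is a root, giving the factor (w − 6) and quotient 7w^2 − 55w − 8.
The remaining quadratic factors as (w − 8)(7w + 1).

(3w + 2)(7w + 1)(w − 6)(w − 8)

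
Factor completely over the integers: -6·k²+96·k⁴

6·k²·(4·k+1)·(4·k-1)

Every term has a factor of 6·k². Then 16·k²-1 = (4·k)² − (1)².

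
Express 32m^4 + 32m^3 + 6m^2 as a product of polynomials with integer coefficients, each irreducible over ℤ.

Pull out the common factor 2m^2, then factor the remaining trinomial.

2m^2(4m + 1)(4m + 3)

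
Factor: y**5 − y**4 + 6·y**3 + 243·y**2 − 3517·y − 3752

(y + 1)·(y + 8)·(y − 7)·(y**2 − 3·y + 67)

Trying the rational-root candidates, y = −1 is a root, so (y + 1) is a factor; dividing leaves y**4 − 2·y**3 + 8·y**2 + 235·y − 3752.
Continuing, y = 7 is a root, so (y − 7) is a factor; dividing leaves y**3 + 5·y**2 + 43·y + 536.
Next, y = −8 is a root, so (y + 8) divides it; the quotient is y**2 − 3·y + 67.
The quadratic y**2 − 3·y + 67 has discriminant −259 < 0 and is irreducible over ℤ.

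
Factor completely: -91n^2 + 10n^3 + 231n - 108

Trying the rational-root candidates, n = 4 is a root, giving the factor (n - 4) and quotient 10n^2 - 51n + 27.
The remaining quadratic factors as (5n - 3)(2n - 9).

(2n - 9)(5n - 3)(n - 4)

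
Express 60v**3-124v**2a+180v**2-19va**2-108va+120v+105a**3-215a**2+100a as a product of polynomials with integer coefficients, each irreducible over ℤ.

Group: 6v(10v**2-29va+30v+21a**2-43a+20) + 5a(10v**2-29va+30v+21a**2-43a+20); both groups contain (10v**2-29va+30v+21a**2-43a+20), so (6v+5a) is a factor with cofactor 10v**2-29va+30v+21a**2-43a+20.
The cofactor groups again: 10v**2-29va+30v+21a**2-43a+20 = 2v(5v-7a+5) + (-3a+4)(5v-7a+5); both groups contain (5v-7a+5), giving (2v-3a+4)(5v-7a+5).

(2v-3a+4)(5v-7a+5)(6v+5a)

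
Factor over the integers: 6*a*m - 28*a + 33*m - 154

(2*a + 11)*(3*m - 14)

Group as (6*a*m - 28*a) + (33*m - 154) = 2*a*(3*m - 14) + 11*(3*m - 14).
Both groups share the factor (3*m - 14).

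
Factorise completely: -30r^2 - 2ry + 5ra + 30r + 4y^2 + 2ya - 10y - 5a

-(6r - 2y - a)(5r + 2y - 5)

Group: -6r(5r + 2y - 5) + (2y + a)(5r + 2y - 5); both groups contain (5r + 2y - 5).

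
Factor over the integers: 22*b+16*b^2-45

Need a pair with product 16·(-45) = -720 and sum 22: that's 40 and -18.
Split the middle term: 16*b^2+40*b - 18*b-45 = 8*b*(2*b+5) - 9*(2*b+5).

(2*b+5)*(8*b-9)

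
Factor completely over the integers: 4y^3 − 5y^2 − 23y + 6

Testing divisors of the constant over divisors of the leading coefficient, y = 1/4 is a root, so (4y − 1) is a factor; dividing leaves y^2 − y − 6.
The remaining quadratic factors as (y − 3)(y + 2).

(4y − 1)(y + 2)(y − 3)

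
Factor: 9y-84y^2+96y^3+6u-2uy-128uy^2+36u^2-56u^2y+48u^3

Group: 4u(12u^2+10uy+6u-12y^2+9y) + (-8y+1)(12u^2+10uy+6u-12y^2+9y); both groups contain (12u^2+10uy+6u-12y^2+9y), so (4u-8y+1) is a factor with cofactor 12u^2+10uy+6u-12y^2+9y.
The cofactor groups again: 12u^2+10uy+6u-12y^2+9y = 6u(2u+3y) + (-4y+3)(2u+3y); both groups contain (2u+3y), giving (6u-4y+3)(2u+3y).

(2u+3y)(4u-8y+1)(6u-4y+3)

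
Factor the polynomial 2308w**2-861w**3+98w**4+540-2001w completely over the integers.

(2w-9)(7w-4)(7w-5)(w-3)

By the rational root theorem, w = 5/7 is a root, so (7w-5) is a factor; dividing leaves 14w**3-113w**2+249w-108.
Then w = 3 is a root, so (w-3) divides it; the quotient is 14w**2-71w+36.
The remaining quadratic factors as (2w-9)(7w-4).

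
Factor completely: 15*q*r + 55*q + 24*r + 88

Group as (15*q*r + 55*q) + (24*r + 88) = 5*q*(3*r + 11) + 8*(3*r + 11).
Both groups share the factor (3*r + 11).

(3*r + 11)*(5*q + 8)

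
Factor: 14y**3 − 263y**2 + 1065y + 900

(2y − 15)(7y + 5)(y − 12)

Among the possible rational roots, y = 12 is a root, so (y − 12) is a factor; dividing leaves 14y**2 − 95y − 75.
The remaining quadratic factors as (7y + 5)(2y − 15).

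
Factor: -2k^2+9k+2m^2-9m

-(2k+2m-9)(k-m)

Group: -2k(k-m) + (-2m+9)(k-m); both groups contain (k-m).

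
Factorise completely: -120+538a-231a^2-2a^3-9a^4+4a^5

By the rational root theorem, a = 2 is a root, so (a-2) is a factor; dividing leaves 4a^4-a^3-4a^2-239a+60.
Then a = 4 is a root, so (a-4) is a factor; dividing leaves 4a^3+15a^2+56a-15.
Next, a = 1/4 is a root, so (4a-1) divides it; the quotient is a^2+4a+15.
The quadratic a^2+4a+15 has discriminant -44 < 0 and is irreducible over ℤ.

(4a-1)(a-2)(a-4)(a^2+4a+15)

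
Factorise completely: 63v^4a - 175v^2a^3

Factor out 7v^2a, leaving 9v^2 - 25a^2, which is a difference of two squares.

7av^2(3v - 5a)(3v + 5a)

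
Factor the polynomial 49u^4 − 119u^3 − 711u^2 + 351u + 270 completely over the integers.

Trying the rational-root candidates, u = −3/7 is a root, so (7u + 3) divides it; the quotient is 7u^3 − 20u^2 − 93u + 90.
Then u = 5 is a root, so (u − 5) divides it; the quotient is 7u^2 + 15u − 18.
The remaining quadratic factors as (7u − 6)(u + 3).

(7u + 3)(7u − 6)(u + 3)(u − 5)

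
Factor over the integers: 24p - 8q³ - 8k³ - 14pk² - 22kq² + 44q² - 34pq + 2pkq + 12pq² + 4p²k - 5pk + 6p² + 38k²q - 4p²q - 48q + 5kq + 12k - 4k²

Group: 2k(2p² - 7pk - 6pq + 8p - 4k² + 15kq + 4k + 4q² - 16q) + (-2q + 3)(2p² - 7pk - 6pq + 8p - 4k² + 15kq + 4k + 4q² - 16q); both groups contain (2p² - 7pk - 6pq + 8p - 4k² + 15kq + 4k + 4q² - 16q), so (2k - 2q + 3) is a factor with cofactor 2p² - 7pk - 6pq + 8p - 4k² + 15kq + 4k + 4q² - 16q.
The cofactor groups again: 2p² - 7pk - 6pq + 8p - 4k² + 15kq + 4k + 4q² - 16q = p(2p + k - 4q) + (-4k - q + 4)(2p + k - 4q); both groups contain (2p + k - 4q), giving (p - 4k - q + 4)(2p + k - 4q).

(p - 4k - q + 4)(2k - 2q + 3)(2p + k - 4q)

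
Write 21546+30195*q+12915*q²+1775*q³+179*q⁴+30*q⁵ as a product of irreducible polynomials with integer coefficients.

By the rational root theorem, q = -3/2 is a root, so (2*q+3) is a factor; dividing leaves 15*q⁴+67*q³+787*q²+5277*q+7182.
Next, q = -14/3 is a root, so (3*q+14) divides it; the quotient is 5*q³-q²+267*q+513.
Next, q = -9/5 is a root, so (5*q+9) is a factor; dividing leaves q²-2*q+57.
The quadratic q²-2*q+57 has discriminant -224 < 0 and is irreducible over ℤ.

(2*q+3)*(3*q+14)*(5*q+9)*(q²-2*q+57)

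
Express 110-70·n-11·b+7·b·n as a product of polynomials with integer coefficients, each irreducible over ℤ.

(7·n-11)·(b-10)

Group as (7·b·n-11·b) + (-70·n+110) = b·(7·n-11) - 10·(7·n-11).
Both groups share the factor (7·n-11).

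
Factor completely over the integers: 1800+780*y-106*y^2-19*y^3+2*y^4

Trying the rational-root candidates, y = 10 is a root, so (y-10) divides it; the quotient is 2*y^3+y^2-96*y-180.
Next, y = -2 is a root, giving the factor (y+2) and quotient 2*y^2-3*y-90.
The remaining quadratic factors as (y+6)(2*y-15).

(2*y-15)*(y+2)*(y+6)*(y-10)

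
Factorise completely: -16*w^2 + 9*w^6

Pull out the common factor w^2, leaving 9*w^4 - 16.
Recognize a difference of squares with the parts 3*w^2 and 4.

w^2*(3*w^2 + 4)*(3*w^2 - 4)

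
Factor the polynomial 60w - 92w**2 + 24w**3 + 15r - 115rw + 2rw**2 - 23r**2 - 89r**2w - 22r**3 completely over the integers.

-(11r + 6w - 5)(2r - w + 3)(r + 4w)

Group: 11r(-2r**2 - 7rw - 3r + 4w**2 - 12w) + (6w - 5)(-2r**2 - 7rw - 3r + 4w**2 - 12w); both groups contain (-2r**2 - 7rw - 3r + 4w**2 - 12w), so (11r + 6w - 5) is a factor with cofactor -2r**2 - 7rw - 3r + 4w**2 - 12w.
The cofactor groups again: -2r**2 - 7rw - 3r + 4w**2 - 12w = -r(2r - w + 3) - 4w(2r - w + 3); both groups contain (2r - w + 3), giving -(r + 4w)(2r - w + 3).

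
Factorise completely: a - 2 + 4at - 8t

Group as (4at + a) + (-8t - 2) = a(4t + 1) - 2(4t + 1).
Both groups share the factor (4t + 1).

(4t + 1)(a - 2)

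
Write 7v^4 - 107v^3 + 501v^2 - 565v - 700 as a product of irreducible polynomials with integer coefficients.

By the rational root theorem, v = -5/7 is a root, so (7v + 5) divides it; the quotient is v^3 - 16v^2 + 83v - 140.
Continuing, v = 4 is a root, so (v - 4) is a factor; dividing leaves v^2 - 12v + 35.
The remaining quadratic factors as (v - 7)(v - 5).

(7v + 5)(v - 4)(v - 5)(v - 7)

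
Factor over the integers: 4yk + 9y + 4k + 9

(4k + 9)(y + 1)

Group as (4yk + 9y) + (4k + 9) = y(4k + 9) + (4k + 9).
Both groups share the factor (4k + 9).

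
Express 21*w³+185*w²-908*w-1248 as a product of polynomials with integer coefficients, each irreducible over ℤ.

(3*w-13)*(7*w+8)*(w+12)

Trying the rational-root candidates, w = -12 is a root, giving the factor (w+12) and quotient 21*w²-67*w-104.
The remaining quadratic factors as (7*w+8)(3*w-13).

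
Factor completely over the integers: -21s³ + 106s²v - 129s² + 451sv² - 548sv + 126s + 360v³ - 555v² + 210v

-(3s + 5v)(7s + 9v - 6)(s - 8v + 7)

Group: 3s(-7s² + 47sv - 43s + 72v² - 111v + 42) + 5v(-7s² + 47sv - 43s + 72v² - 111v + 42); both groups contain (-7s² + 47sv - 43s + 72v² - 111v + 42), so (3s + 5v) is a factor with cofactor -7s² + 47sv - 43s + 72v² - 111v + 42.
The cofactor groups again: -7s² + 47sv - 43s + 72v² - 111v + 42 = -s(7s + 9v - 6) + (8v - 7)(7s + 9v - 6); both groups contain (7s + 9v - 6), giving -(s - 8v + 7)(7s + 9v - 6).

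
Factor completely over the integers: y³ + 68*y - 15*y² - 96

(y - 3)*(y - 4)*(y - 8)

By the rational root theorem, y = 4 is a root, so (y - 4) is a factor; dividing leaves y² - 11*y + 24.
The remaining quadratic factors as (y - 3)(y - 8).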